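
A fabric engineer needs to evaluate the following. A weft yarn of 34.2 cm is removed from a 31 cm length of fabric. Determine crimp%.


Formula: Crimp% = ((L_yarn - L_fabric) / L_fabric) * 100
Step 1: Extension = 34.2 - 31 = 3.2 cm
Step 2: Crimp% = (3.2 / 31) * 100
Step 3: Crimp% = 0.103226 * 100 = 10.3226% ≈ 10.3%

10.3%


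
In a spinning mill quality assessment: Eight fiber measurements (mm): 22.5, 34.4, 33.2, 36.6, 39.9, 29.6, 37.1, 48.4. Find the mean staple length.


Formula: Mean = sum of lengths / count
Sum = 22.5 + 34.4 + 33.2 + 36.6 + 39.9 + 29.6 + 37.1 + 48.4
Sum = 281.7 mm
Mean = 281.7 / 8 = 35.21 mm

35.21 mm


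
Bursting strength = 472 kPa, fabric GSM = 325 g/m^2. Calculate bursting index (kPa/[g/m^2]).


Formula: Bursting Index = Bursting Strength / Fabric GSM
BI = 472 kPa / 325 g/m^2
BI = 1.452 kPa/(g/m^2)

1.452 kPa/(g/m^2)


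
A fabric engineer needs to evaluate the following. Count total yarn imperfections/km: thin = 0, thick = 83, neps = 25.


Formula: Total = thin places + thick places + neps
Total = 0 + 83 + 25
Total = 108 imperfections/km

108 imperfections/km


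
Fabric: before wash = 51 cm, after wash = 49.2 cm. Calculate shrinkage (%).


Formula: Shrinkage% = ((L_before - L_after) / L_before) * 100
Step 1: Shrinkage = 51 - 49.2 = 1.8 cm
Step 2: Shrinkage% = (1.8 / 51) * 100
Step 3: Shrinkage% = 0.035294 * 100 = 3.5294% ≈ 3.5%

3.5%


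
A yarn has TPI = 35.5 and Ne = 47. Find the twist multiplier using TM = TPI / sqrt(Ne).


Formula: TM = TPI / sqrt(Ne)
Step 1: sqrt(Ne) = sqrt(47) = 6.8557
Step 2: TM = 35.5 / 6.8557 = 5.18

5.18 TM


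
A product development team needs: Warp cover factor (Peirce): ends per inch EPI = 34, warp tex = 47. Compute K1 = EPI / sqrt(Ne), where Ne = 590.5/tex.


Formula: K1 = EPI / sqrt(Ne), with Ne = 590.5 / tex_warp
Step 1: Ne = 590.5 / 47 = 12.564
Step 2: sqrt(Ne) = sqrt(12.564) = 3.5446
Step 3: K1 = 34 / 3.5446 = 9.6

9.6


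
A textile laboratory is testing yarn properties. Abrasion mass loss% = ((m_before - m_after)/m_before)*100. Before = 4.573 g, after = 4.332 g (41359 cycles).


Formula: Mass loss% = ((m_before - m_after) / m_before) * 100
Step 1: Mass loss = 4.573 - 4.332 = 0.241 g
Step 2: Ratio = 0.241 / 4.573 = 0.0527006
Step 3: Mass loss% = 0.0527006 * 100 = 5.27006% ≈ 5.27%

5.27%


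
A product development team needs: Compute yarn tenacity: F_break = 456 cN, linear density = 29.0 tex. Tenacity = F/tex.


Formula: Tenacity = Breaking force / Linear density
Tenacity = 456 cN / 29.0 tex
Tenacity = 15.72 cN/tex

15.72 cN/tex


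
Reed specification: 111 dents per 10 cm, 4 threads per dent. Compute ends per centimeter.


Formula: EPC = (dents per 10 cm * ends per dent) / 10
Step 1: Total ends per 10 cm = 111 * 4 = 444
Step 2: EPC = 444 / 10 = 44.4 ends/cm

44.4 ends/cm


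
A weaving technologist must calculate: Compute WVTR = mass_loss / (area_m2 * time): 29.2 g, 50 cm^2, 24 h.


Formula: WVTR = mass_loss / (area * time)
Step 1: Convert area: 50 cm^2 = 0.005 m^2
Step 2: WVTR = 29.2 g / (0.005 m^2 * 24 h)
Step 3: WVTR = 29.2 / 0.12 = 243.3 g/m^2/h

243.3 g/m^2/h


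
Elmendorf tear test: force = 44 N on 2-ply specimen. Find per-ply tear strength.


Formula: Per-ply strength = Total force / Number of plies
Per-ply = 44 N / 2
Per-ply = 22 N

22 N


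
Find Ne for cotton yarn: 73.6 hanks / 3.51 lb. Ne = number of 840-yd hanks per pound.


Formula: Ne = hanks / mass_lb
Substituting: Ne = 73.6 / 3.51
Ne = 21.0

21.0 Ne


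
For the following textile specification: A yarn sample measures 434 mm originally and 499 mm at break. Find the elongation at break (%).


Formula: Elongation (%) = ((L_break - L0) / L0) * 100
Step 1: Extension = 499 - 434 = 65 mm
Step 2: Elongation = (65 / 434) * 100
Step 3: Elongation = 0.14977 * 100 = 14.977% ≈ 15.0%

15.0%


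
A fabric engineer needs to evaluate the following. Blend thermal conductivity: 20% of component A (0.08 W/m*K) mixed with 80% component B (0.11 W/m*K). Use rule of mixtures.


Formula: Blend property = (fraction_A * property_A) + (fraction_B * property_B)
Step 1: Contribution A = 20/100 * 0.08 W/m*K = 0.016 W/m*K
Step 2: Contribution B = 80/100 * 0.11 W/m*K = 0.088 W/m*K
Step 3: Blend thermal conductivity = 0.016 + 0.088 = 0.104 W/m*K

0.104 W/m*K


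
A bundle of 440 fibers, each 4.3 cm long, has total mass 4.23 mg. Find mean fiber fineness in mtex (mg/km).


Formula: fineness (mtex) = mass (mg) / total length (km) = (mass_mg / total_length_m) * 1000
Step 1: Convert fiber length: 4.3 cm = 0.043 m
Step 2: Total fiber length = 440 * 0.043 = 18.92 m
Step 3: Linear density = 4.23 mg / 18.92 m = 0.2236 mg/m
Step 4: fineness = 0.2236 * 1000 = 223.6 mtex

223.6 mtex


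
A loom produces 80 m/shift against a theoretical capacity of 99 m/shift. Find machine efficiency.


Formula: Efficiency% = (Actual output / Theoretical output) * 100
Efficiency% = (80 / 99) * 100
Efficiency% = 0.808081 * 100 = 80.8081% ≈ 80.8%

80.8%


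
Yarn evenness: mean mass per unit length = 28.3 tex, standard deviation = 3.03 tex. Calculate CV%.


Formula: CV% = (standard deviation / mean) * 100
Step 1: Ratio = 3.03 / 28.3 = 0.107067
Step 2: CV% = 0.107067 * 100 = 10.7067% ≈ 10.7%

10.7%


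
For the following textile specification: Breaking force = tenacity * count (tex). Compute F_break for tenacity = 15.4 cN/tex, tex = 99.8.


Formula: Breaking force = Tenacity * Linear density
F = 15.4 cN/tex * 99.8 tex
F = 1536.92 cN

1536.92 cN


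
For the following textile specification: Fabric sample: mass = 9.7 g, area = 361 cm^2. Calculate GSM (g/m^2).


Formula: GSM = mass_g / area_m2
Step 1: Convert area: 361 cm^2 = 361 / 10000 = 0.0361 m^2
Step 2: GSM = 9.7 g / 0.0361 m^2 = 268.7 g/m^2

268.7 g/m^2


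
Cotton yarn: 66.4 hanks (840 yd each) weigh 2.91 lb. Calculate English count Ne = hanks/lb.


Formula: Ne = hanks / mass_lb
Substituting: Ne = 66.4 / 2.91
Ne = 22.8

22.8 Ne


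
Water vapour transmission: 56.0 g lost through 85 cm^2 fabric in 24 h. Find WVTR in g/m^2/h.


Formula: WVTR = mass_loss / (area * time)
Step 1: Convert area: 85 cm^2 = 0.0085 m^2
Step 2: WVTR = 56.0 g / (0.0085 m^2 * 24 h)
Step 3: WVTR = 56.0 / 0.204 = 274.5 g/m^2/h

274.5 g/m^2/h


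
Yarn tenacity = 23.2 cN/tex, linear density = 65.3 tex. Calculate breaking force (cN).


Formula: Breaking force = Tenacity * Linear density
F = 23.2 cN/tex * 65.3 tex
F = 1514.96 cN

1514.96 cN


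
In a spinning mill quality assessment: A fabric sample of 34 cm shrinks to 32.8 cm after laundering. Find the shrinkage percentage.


Formula: Shrinkage% = ((L_before - L_after) / L_before) * 100
Step 1: Shrinkage = 34 - 32.8 = 1.2 cm
Step 2: Shrinkage% = (1.2 / 34) * 100
Step 3: Shrinkage% = 0.035294 * 100 = 3.5294% ≈ 3.5%

3.5%


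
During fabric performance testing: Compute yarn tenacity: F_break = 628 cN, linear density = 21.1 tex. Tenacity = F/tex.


Formula: Tenacity = Breaking force / Linear density
Tenacity = 628 cN / 21.1 tex
Tenacity = 29.76 cN/tex

29.76 cN/tex


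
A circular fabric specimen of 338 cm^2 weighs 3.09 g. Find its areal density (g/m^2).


Formula: GSM = mass_g / area_m2
Step 1: Convert area: 338 cm^2 = 338 / 10000 = 0.0338 m^2
Step 2: GSM = 3.09 g / 0.0338 m^2 = 91.4 g/m^2

91.4 g/m^2


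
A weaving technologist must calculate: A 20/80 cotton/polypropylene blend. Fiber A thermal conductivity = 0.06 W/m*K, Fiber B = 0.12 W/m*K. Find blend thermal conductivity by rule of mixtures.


Formula: Blend property = (fraction_A * property_A) + (fraction_B * property_B)
Step 1: Contribution A = 20/100 * 0.06 W/m*K = 0.012 W/m*K
Step 2: Contribution B = 80/100 * 0.12 W/m*K = 0.096 W/m*K
Step 3: Blend thermal conductivity = 0.012 + 0.096 = 0.108 W/m*K

0.108 W/m*K


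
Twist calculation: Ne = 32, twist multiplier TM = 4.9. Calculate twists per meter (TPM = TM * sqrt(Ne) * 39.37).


Formula: TPM = TM * sqrt(Ne) * 39.37
Step 1: sqrt(Ne) = sqrt(32) = 5.6569
Step 2: TM * sqrt(Ne) = 4.9 * 5.6569 = 27.7188
Step 3: TPM = 27.7188 * 39.37 = 1091 twists/m

1091 twists/m


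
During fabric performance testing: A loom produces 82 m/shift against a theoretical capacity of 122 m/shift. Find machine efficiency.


Formula: Efficiency% = (Actual output / Theoretical output) * 100
Efficiency% = (82 / 122) * 100
Efficiency% = 0.672131 * 100 = 67.2131% ≈ 67.2%

67.2%


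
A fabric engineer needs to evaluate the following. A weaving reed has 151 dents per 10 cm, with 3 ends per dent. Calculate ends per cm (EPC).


Formula: EPC = (dents per 10 cm * ends per dent) / 10
Step 1: Total ends per 10 cm = 151 * 3 = 453
Step 2: EPC = 453 / 10 = 45.3 ends/cm

45.3 ends/cm


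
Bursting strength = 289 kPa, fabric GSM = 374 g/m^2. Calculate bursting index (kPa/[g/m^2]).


Formula: Bursting Index = Bursting Strength / Fabric GSM
BI = 289 kPa / 374 g/m^2
BI = 0.773 kPa/(g/m^2)

0.773 kPa/(g/m^2)


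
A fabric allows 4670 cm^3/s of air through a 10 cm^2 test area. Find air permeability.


Formula: Air Permeability = Airflow / Test Area
AP = 4670 cm^3/s / 10 cm^2
AP = 467.0 cm^3/s/cm^2

467.0 cm^3/s/cm^2


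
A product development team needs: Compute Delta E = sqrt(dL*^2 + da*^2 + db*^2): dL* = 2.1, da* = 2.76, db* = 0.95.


Formula: Delta E = sqrt(dL*^2 + da*^2 + db*^2)
Step 1: dL*^2 = 2.1^2 = 4.41
Step 2: da*^2 = 2.76^2 = 7.6176
Step 3: db*^2 = 0.95^2 = 0.9025
Step 4: Sum = 4.41 + 7.6176 + 0.9025 = 12.9301
Step 5: Delta E = sqrt(12.9301) = 3.6

3.6 Delta E


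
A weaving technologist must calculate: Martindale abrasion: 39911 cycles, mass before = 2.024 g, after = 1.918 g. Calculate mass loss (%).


Formula: Mass loss% = ((m_before - m_after) / m_before) * 100
Step 1: Mass loss = 2.024 - 1.918 = 0.106 g
Step 2: Ratio = 0.106 / 2.024 = 0.0523715
Step 3: Mass loss% = 0.0523715 * 100 = 5.23715% ≈ 5.24%

5.24%


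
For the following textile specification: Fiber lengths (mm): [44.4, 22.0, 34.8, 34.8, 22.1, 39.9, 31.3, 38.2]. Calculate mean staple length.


Formula: Mean = sum of lengths / count
Sum = 44.4 + 22.0 + 34.8 + 34.8 + 22.1 + 39.9 + 31.3 + 38.2
Sum = 267.5 mm
Mean = 267.5 / 8 = 33.44 mm

33.44 mm


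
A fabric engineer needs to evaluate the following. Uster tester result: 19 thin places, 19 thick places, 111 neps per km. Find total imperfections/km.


Formula: Total = thin places + thick places + neps
Total = 19 + 19 + 111
Total = 149 imperfections/km

149 imperfections/km


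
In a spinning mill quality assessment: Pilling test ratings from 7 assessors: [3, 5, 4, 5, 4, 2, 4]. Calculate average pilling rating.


Formula: Mean = sum / count
Sum = 3 + 5 + 4 + 5 + 4 + 2 + 4 = 27
Mean = 27 / 7 = 3.9

3.9


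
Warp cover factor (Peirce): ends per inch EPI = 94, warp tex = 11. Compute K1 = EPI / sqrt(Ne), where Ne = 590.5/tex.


Formula: K1 = EPI / sqrt(Ne), with Ne = 590.5 / tex_warp
Step 1: Ne = 590.5 / 11 = 53.682
Step 2: sqrt(Ne) = sqrt(53.682) = 7.3268
Step 3: K1 = 94 / 7.3268 = 12.8

12.8


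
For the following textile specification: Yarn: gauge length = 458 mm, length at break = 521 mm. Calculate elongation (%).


Formula: Elongation (%) = ((L_break - L0) / L0) * 100
Step 1: Extension = 521 - 458 = 63 mm
Step 2: Elongation = (63 / 458) * 100
Step 3: Elongation = 0.137555 * 100 = 13.7555% ≈ 13.8%

13.8%


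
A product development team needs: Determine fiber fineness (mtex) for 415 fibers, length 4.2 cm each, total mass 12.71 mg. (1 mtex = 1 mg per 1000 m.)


Formula: fineness (mtex) = mass (mg) / total length (km) = (mass_mg / total_length_m) * 1000
Step 1: Convert fiber length: 4.2 cm = 0.042 m
Step 2: Total fiber length = 415 * 0.042 = 17.43 m
Step 3: Linear density = 12.71 mg / 17.43 m = 0.7292 mg/m
Step 4: fineness = 0.7292 * 1000 = 729.2 mtex

729.2 mtex


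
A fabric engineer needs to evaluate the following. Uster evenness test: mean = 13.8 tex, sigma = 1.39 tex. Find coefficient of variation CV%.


Formula: CV% = (standard deviation / mean) * 100
Step 1: Ratio = 1.39 / 13.8 = 0.100725
Step 2: CV% = 0.100725 * 100 = 10.0725% ≈ 10.1%

10.1%


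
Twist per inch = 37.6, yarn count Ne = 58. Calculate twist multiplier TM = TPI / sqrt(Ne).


Formula: TM = TPI / sqrt(Ne)
Step 1: sqrt(Ne) = sqrt(58) = 7.6158
Step 2: TM = 37.6 / 7.6158 = 4.94

4.94 TM


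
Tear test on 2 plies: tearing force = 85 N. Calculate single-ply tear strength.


Formula: Per-ply strength = Total force / Number of plies
Per-ply = 85 N / 2
Per-ply = 42.5 N

42.5 N


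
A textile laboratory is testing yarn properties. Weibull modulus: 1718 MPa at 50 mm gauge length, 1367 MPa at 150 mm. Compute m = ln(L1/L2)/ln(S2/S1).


Formula: m = ln(L1/L2) / ln(S2/S1)
Step 1: ln(L1/L2) = ln(50/150) = -1.09861
Step 2: S2/S1 = 1367/1718 = 0.79569
Step 3: ln(S2/S1) = ln(0.79569) = -0.22855
Step 4: m = -1.09861 / -0.22855 = 4.81

4.81 (Weibull m)


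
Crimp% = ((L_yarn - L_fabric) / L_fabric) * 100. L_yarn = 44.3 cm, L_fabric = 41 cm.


Formula: Crimp% = ((L_yarn - L_fabric) / L_fabric) * 100
Step 1: Extension = 44.3 - 41 = 3.3 cm
Step 2: Crimp% = (3.3 / 41) * 100
Step 3: Crimp% = 0.080488 * 100 = 8.0488% ≈ 8.0%

8.0%


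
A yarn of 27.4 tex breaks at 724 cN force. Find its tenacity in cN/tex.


Formula: Tenacity = Breaking force / Linear density
Tenacity = 724 cN / 27.4 tex
Tenacity = 26.42 cN/tex

26.42 cN/tex


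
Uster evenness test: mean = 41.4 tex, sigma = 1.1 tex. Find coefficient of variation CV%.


Formula: CV% = (standard deviation / mean) * 100
Step 1: Ratio = 1.1 / 41.4 = 0.02657
Step 2: CV% = 0.02657 * 100 = 2.657% ≈ 2.7%

2.7%


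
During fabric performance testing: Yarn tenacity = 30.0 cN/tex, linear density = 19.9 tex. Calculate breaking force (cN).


Formula: Breaking force = Tenacity * Linear density
F = 30.0 cN/tex * 19.9 tex
F = 597.00 cN

597.00 cN


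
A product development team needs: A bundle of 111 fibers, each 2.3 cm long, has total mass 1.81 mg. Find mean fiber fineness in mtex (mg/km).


Formula: fineness (mtex) = mass (mg) / total length (km) = (mass_mg / total_length_m) * 1000
Step 1: Convert fiber length: 2.3 cm = 0.023 m
Step 2: Total fiber length = 111 * 0.023 = 2.553 m
Step 3: Linear density = 1.81 mg / 2.553 m = 0.7090 mg/m
Step 4: fineness = 0.7090 * 1000 = 709.0 mtex

709.0 mtex


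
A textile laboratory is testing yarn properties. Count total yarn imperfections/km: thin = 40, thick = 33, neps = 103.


Formula: Total = thin places + thick places + neps
Total = 40 + 33 + 103
Total = 176 imperfections/km

176 imperfections/km


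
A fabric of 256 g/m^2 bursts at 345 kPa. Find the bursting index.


Formula: Bursting Index = Bursting Strength / Fabric GSM
BI = 345 kPa / 256 g/m^2
BI = 1.348 kPa/(g/m^2)

1.348 kPa/(g/m^2)


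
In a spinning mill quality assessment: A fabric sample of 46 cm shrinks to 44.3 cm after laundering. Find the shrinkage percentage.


Formula: Shrinkage% = ((L_before - L_after) / L_before) * 100
Step 1: Shrinkage = 46 - 44.3 = 1.7 cm
Step 2: Shrinkage% = (1.7 / 46) * 100
Step 3: Shrinkage% = 0.036957 * 100 = 3.6957% ≈ 3.7%

3.7%


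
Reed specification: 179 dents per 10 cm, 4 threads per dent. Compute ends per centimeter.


Formula: EPC = (dents per 10 cm * ends per dent) / 10
Step 1: Total ends per 10 cm = 179 * 4 = 716
Step 2: EPC = 716 / 10 = 71.6 ends/cm

71.6 ends/cm


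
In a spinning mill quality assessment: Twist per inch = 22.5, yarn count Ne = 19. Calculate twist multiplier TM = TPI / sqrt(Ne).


Formula: TM = TPI / sqrt(Ne)
Step 1: sqrt(Ne) = sqrt(19) = 4.3589
Step 2: TM = 22.5 / 4.3589 = 5.16

5.16 TM


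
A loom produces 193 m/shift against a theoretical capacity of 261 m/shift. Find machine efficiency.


Formula: Efficiency% = (Actual output / Theoretical output) * 100
Efficiency% = (193 / 261) * 100
Efficiency% = 0.739464 * 100 = 73.9464% ≈ 73.9%

73.9%


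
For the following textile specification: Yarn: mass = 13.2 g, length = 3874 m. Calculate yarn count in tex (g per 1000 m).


Formula: Tex = (mass_g / length_m) * 1000
Substituting: Tex = (13.2 / 3874) * 1000
Intermediate: 13.2 / 3874 = 0.00340733 g/m
Tex = 0.00340733 * 1000 = 3.41 tex

3.41 tex


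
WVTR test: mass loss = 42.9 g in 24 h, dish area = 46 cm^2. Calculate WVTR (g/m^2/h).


Formula: WVTR = mass_loss / (area * time)
Step 1: Convert area: 46 cm^2 = 0.0046 m^2
Step 2: WVTR = 42.9 g / (0.0046 m^2 * 24 h)
Step 3: WVTR = 42.9 / 0.1104 = 388.6 g/m^2/h

388.6 g/m^2/h


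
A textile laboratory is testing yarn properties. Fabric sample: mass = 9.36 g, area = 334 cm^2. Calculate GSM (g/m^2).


Formula: GSM = mass_g / area_m2
Step 1: Convert area: 334 cm^2 = 334 / 10000 = 0.0334 m^2
Step 2: GSM = 9.36 g / 0.0334 m^2 = 280.2 g/m^2

280.2 g/m^2


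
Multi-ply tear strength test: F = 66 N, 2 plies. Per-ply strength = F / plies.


Formula: Per-ply strength = Total force / Number of plies
Per-ply = 66 N / 2
Per-ply = 33 N

33 N


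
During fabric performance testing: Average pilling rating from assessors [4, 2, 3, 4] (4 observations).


Formula: Mean = sum / count
Sum = 4 + 2 + 3 + 4 = 13
Mean = 13 / 4 = 3.3

3.3


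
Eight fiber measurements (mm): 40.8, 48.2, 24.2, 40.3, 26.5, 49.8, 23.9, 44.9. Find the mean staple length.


Formula: Mean = sum of lengths / count
Sum = 40.8 + 48.2 + 24.2 + 40.3 + 26.5 + 49.8 + 23.9 + 44.9
Sum = 298.6 mm
Mean = 298.6 / 8 = 37.33 mm

37.33 mm


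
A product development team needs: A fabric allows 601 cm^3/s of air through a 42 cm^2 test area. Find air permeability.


Formula: Air Permeability = Airflow / Test Area
AP = 601 cm^3/s / 42 cm^2
AP = 14.3 cm^3/s/cm^2

14.3 cm^3/s/cm^2


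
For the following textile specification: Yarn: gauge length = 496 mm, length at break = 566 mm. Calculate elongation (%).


Formula: Elongation (%) = ((L_break - L0) / L0) * 100
Step 1: Extension = 566 - 496 = 70 mm
Step 2: Elongation = (70 / 496) * 100
Step 3: Elongation = 0.141129 * 100 = 14.1129% ≈ 14.1%

14.1%


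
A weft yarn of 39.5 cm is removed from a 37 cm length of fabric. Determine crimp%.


Formula: Crimp% = ((L_yarn - L_fabric) / L_fabric) * 100
Step 1: Extension = 39.5 - 37 = 2.5 cm
Step 2: Crimp% = (2.5 / 37) * 100
Step 3: Crimp% = 0.067568 * 100 = 6.7568% ≈ 6.8%

6.8%


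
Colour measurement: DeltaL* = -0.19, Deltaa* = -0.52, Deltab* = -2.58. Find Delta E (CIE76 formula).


Formula: Delta E = sqrt(dL*^2 + da*^2 + db*^2)
Step 1: dL*^2 = (-0.19)^2 = 0.0361
Step 2: da*^2 = (-0.52)^2 = 0.2704
Step 3: db*^2 = (-2.58)^2 = 6.6564
Step 4: Sum = 0.0361 + 0.2704 + 6.6564 = 6.9629
Step 5: Delta E = sqrt(6.9629) = 2.64

2.64 Delta E


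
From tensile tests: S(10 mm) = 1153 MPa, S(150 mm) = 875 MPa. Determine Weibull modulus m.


Formula: m = ln(L1/L2) / ln(S2/S1)
Step 1: ln(L1/L2) = ln(10/150) = -2.70805
Step 2: S2/S1 = 875/1153 = 0.75889
Step 3: ln(S2/S1) = ln(0.75889) = -0.27590
Step 4: m = -2.70805 / -0.27590 = 9.82

9.82 (Weibull m)


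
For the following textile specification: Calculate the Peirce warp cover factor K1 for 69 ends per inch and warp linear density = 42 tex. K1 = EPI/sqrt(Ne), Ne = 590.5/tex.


Formula: K1 = EPI / sqrt(Ne), with Ne = 590.5 / tex_warp
Step 1: Ne = 590.5 / 42 = 14.06
Step 2: sqrt(Ne) = sqrt(14.06) = 3.7497
Step 3: K1 = 69 / 3.7497 = 18.4

18.4


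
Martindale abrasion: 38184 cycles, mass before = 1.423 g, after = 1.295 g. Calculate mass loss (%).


Formula: Mass loss% = ((m_before - m_after) / m_before) * 100
Step 1: Mass loss = 1.423 - 1.295 = 0.128 g
Step 2: Ratio = 0.128 / 1.423 = 0.0899508
Step 3: Mass loss% = 0.0899508 * 100 = 8.99508% ≈ 9.00%

9.00%


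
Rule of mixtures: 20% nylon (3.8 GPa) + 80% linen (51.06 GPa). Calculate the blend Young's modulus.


Formula: Blend property = (fraction_A * property_A) + (fraction_B * property_B)
Step 1: Contribution A = 20/100 * 3.8 GPa = 0.76 GPa
Step 2: Contribution B = 80/100 * 51.06 GPa = 40.848 GPa
Step 3: Blend Young's modulus = 0.76 + 40.848 = 41.608 GPa

41.608 GPa


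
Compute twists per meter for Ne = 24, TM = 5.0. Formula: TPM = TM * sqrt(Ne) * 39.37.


Formula: TPM = TM * sqrt(Ne) * 39.37
Step 1: sqrt(Ne) = sqrt(24) = 4.899
Step 2: TM * sqrt(Ne) = 5.0 * 4.899 = 24.495
Step 3: TPM = 24.495 * 39.37 = 964 twists/m

964 twists/m


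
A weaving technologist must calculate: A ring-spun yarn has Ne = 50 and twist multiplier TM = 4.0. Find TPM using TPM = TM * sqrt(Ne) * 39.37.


Formula: TPM = TM * sqrt(Ne) * 39.37
Step 1: sqrt(Ne) = sqrt(50) = 7.0711
Step 2: TM * sqrt(Ne) = 4.0 * 7.0711 = 28.2844
Step 3: TPM = 28.2844 * 39.37 = 1114 twists/m

1114 twists/m


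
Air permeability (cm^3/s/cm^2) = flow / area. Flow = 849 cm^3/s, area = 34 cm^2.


Formula: Air Permeability = Airflow / Test Area
AP = 849 cm^3/s / 34 cm^2
AP = 25.0 cm^3/s/cm^2

25.0 cm^3/s/cm^2


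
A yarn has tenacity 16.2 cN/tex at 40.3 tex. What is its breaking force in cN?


Formula: Breaking force = Tenacity * Linear density
F = 16.2 cN/tex * 40.3 tex
F = 652.86 cN

652.86 cN


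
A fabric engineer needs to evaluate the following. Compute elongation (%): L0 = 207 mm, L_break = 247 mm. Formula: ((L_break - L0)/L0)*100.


Formula: Elongation (%) = ((L_break - L0) / L0) * 100
Step 1: Extension = 247 - 207 = 40 mm
Step 2: Elongation = (40 / 207) * 100
Step 3: Elongation = 0.193237 * 100 = 19.3237% ≈ 19.3%

19.3%


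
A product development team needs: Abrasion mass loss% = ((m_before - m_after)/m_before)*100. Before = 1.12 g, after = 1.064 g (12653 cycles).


Formula: Mass loss% = ((m_before - m_after) / m_before) * 100
Step 1: Mass loss = 1.12 - 1.064 = 0.056 g
Step 2: Ratio = 0.056 / 1.12 = 0.05
Step 3: Mass loss% = 0.05 * 100 = 5.00%

5.00%


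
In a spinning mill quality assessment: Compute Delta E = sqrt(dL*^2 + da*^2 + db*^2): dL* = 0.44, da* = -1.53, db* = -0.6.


Formula: Delta E = sqrt(dL*^2 + da*^2 + db*^2)
Step 1: dL*^2 = 0.44^2 = 0.1936
Step 2: da*^2 = (-1.53)^2 = 2.3409
Step 3: db*^2 = (-0.6)^2 = 0.36
Step 4: Sum = 0.1936 + 2.3409 + 0.36 = 2.8945
Step 5: Delta E = sqrt(2.8945) = 1.7

1.7 Delta E


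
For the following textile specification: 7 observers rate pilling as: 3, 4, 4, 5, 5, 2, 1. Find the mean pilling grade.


Formula: Mean = sum / count
Sum = 3 + 4 + 4 + 5 + 5 + 2 + 1 = 24
Mean = 24 / 7 = 3.4

3.4


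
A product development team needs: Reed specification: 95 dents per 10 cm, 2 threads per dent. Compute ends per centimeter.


Formula: EPC = (dents per 10 cm * ends per dent) / 10
Step 1: Total ends per 10 cm = 95 * 2 = 190
Step 2: EPC = 190 / 10 = 19.0 ends/cm

19.0 ends/cm


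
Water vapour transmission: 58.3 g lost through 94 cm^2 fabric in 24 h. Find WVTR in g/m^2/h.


Formula: WVTR = mass_loss / (area * time)
Step 1: Convert area: 94 cm^2 = 0.0094 m^2
Step 2: WVTR = 58.3 g / (0.0094 m^2 * 24 h)
Step 3: WVTR = 58.3 / 0.2256 = 258.4 g/m^2/h

258.4 g/m^2/h


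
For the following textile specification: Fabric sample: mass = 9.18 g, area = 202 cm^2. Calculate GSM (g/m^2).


Formula: GSM = mass_g / area_m2
Step 1: Convert area: 202 cm^2 = 202 / 10000 = 0.0202 m^2
Step 2: GSM = 9.18 g / 0.0202 m^2 = 454.5 g/m^2

454.5 g/m^2


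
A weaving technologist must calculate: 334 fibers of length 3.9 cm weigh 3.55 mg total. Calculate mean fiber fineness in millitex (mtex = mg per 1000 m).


Formula: fineness (mtex) = mass (mg) / total length (km) = (mass_mg / total_length_m) * 1000
Step 1: Convert fiber length: 3.9 cm = 0.039 m
Step 2: Total fiber length = 334 * 0.039 = 13.026 m
Step 3: Linear density = 3.55 mg / 13.026 m = 0.2725 mg/m
Step 4: fineness = 0.2725 * 1000 = 272.5 mtex

272.5 mtex


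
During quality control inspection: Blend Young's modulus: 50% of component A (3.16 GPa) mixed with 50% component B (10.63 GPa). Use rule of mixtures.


Formula: Blend property = (fraction_A * property_A) + (fraction_B * property_B)
Step 1: Contribution A = 50/100 * 3.16 GPa = 1.58 GPa
Step 2: Contribution B = 50/100 * 10.63 GPa = 5.315 GPa
Step 3: Blend Young's modulus = 1.58 + 5.315 = 6.895 GPa

6.895 GPa


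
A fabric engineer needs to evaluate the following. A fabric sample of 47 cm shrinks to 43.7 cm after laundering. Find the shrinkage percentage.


Formula: Shrinkage% = ((L_before - L_after) / L_before) * 100
Step 1: Shrinkage = 47 - 43.7 = 3.3 cm
Step 2: Shrinkage% = (3.3 / 47) * 100
Step 3: Shrinkage% = 0.070213 * 100 = 7.0213% ≈ 7.0%

7.0%


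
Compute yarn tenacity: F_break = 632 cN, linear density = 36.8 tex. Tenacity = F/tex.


Formula: Tenacity = Breaking force / Linear density
Tenacity = 632 cN / 36.8 tex
Tenacity = 17.17 cN/tex

17.17 cN/tex


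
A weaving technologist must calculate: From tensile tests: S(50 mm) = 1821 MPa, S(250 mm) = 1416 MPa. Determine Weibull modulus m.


Formula: m = ln(L1/L2) / ln(S2/S1)
Step 1: ln(L1/L2) = ln(50/250) = -1.60944
Step 2: S2/S1 = 1416/1821 = 0.77759
Step 3: ln(S2/S1) = ln(0.77759) = -0.25156
Step 4: m = -1.60944 / -0.25156 = 6.40

6.40 (Weibull m)


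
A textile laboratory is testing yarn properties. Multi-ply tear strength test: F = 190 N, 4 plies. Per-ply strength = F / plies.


Formula: Per-ply strength = Total force / Number of plies
Per-ply = 190 N / 4
Per-ply = 47.5 N

47.5 N


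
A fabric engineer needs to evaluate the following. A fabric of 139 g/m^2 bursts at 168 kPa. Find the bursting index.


Formula: Bursting Index = Bursting Strength / Fabric GSM
BI = 168 kPa / 139 g/m^2
BI = 1.209 kPa/(g/m^2)

1.209 kPa/(g/m^2)


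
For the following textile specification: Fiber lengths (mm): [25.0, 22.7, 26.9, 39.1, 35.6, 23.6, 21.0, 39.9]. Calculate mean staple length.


Formula: Mean = sum of lengths / count
Sum = 25.0 + 22.7 + 26.9 + 39.1 + 35.6 + 23.6 + 21.0 + 39.9
Sum = 233.8 mm
Mean = 233.8 / 8 = 29.23 mm

29.23 mm


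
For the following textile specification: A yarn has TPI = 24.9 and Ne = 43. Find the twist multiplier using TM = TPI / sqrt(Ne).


Formula: TM = TPI / sqrt(Ne)
Step 1: sqrt(Ne) = sqrt(43) = 6.5574
Step 2: TM = 24.9 / 6.5574 = 3.80

3.80 TM


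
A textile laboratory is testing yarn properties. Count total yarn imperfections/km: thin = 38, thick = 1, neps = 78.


Formula: Total = thin places + thick places + neps
Total = 38 + 1 + 78
Total = 117 imperfections/km

117 imperfections/km


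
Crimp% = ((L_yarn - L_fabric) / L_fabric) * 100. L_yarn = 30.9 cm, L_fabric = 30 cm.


Formula: Crimp% = ((L_yarn - L_fabric) / L_fabric) * 100
Step 1: Extension = 30.9 - 30 = 0.9 cm
Step 2: Crimp% = (0.9 / 30) * 100
Step 3: Crimp% = 0.03 * 100 = 3.0%

3.0%


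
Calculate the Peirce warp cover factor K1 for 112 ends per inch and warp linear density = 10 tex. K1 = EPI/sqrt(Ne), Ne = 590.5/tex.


Formula: K1 = EPI / sqrt(Ne), with Ne = 590.5 / tex_warp
Step 1: Ne = 590.5 / 10 = 59.05
Step 2: sqrt(Ne) = sqrt(59.05) = 7.6844
Step 3: K1 = 112 / 7.6844 = 14.6

14.6


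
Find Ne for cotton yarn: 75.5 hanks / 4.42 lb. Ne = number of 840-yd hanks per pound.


Formula: Ne = hanks / mass_lb
Substituting: Ne = 75.5 / 4.42
Ne = 17.1

17.1 Ne


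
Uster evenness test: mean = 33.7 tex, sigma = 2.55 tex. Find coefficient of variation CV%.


Formula: CV% = (standard deviation / mean) * 100
Step 1: Ratio = 2.55 / 33.7 = 0.075668
Step 2: CV% = 0.075668 * 100 = 7.5668% ≈ 7.6%

7.6%


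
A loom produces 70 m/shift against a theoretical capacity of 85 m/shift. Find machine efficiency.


Formula: Efficiency% = (Actual output / Theoretical output) * 100
Efficiency% = (70 / 85) * 100
Efficiency% = 0.823529 * 100 = 82.3529% ≈ 82.4%

82.4%


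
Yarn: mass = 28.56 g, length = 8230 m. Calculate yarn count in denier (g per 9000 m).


Formula: den = (mass_g / length_m) * 9000
Substituting: den = (28.56 / 8230) * 9000
Intermediate: 28.56 / 8230 = 0.00347023 g/m
den = 0.00347023 * 9000 = 31.2 denier

31.2 denier


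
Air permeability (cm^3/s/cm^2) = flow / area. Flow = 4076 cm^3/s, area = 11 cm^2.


Formula: Air Permeability = Airflow / Test Area
AP = 4076 cm^3/s / 11 cm^2
AP = 370.5 cm^3/s/cm^2

370.5 cm^3/s/cm^2


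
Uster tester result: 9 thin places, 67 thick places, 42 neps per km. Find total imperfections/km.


Formula: Total = thin places + thick places + neps
Total = 9 + 67 + 42
Total = 118 imperfections/km

118 imperfections/km


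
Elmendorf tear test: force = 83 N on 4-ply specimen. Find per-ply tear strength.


Formula: Per-ply strength = Total force / Number of plies
Per-ply = 83 N / 4
Per-ply = 20.75 N

20.75 N


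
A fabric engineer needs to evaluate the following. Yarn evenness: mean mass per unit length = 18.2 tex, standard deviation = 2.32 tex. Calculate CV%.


Formula: CV% = (standard deviation / mean) * 100
Step 1: Ratio = 2.32 / 18.2 = 0.127473
Step 2: CV% = 0.127473 * 100 = 12.7473% ≈ 12.7%

12.7%


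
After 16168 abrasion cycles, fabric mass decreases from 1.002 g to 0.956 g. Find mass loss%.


Formula: Mass loss% = ((m_before - m_after) / m_before) * 100
Step 1: Mass loss = 1.002 - 0.956 = 0.046 g
Step 2: Ratio = 0.046 / 1.002 = 0.0459082
Step 3: Mass loss% = 0.0459082 * 100 = 4.59082% ≈ 4.59%

4.59%


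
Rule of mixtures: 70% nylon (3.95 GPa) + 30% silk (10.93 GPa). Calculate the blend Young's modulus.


Formula: Blend property = (fraction_A * property_A) + (fraction_B * property_B)
Step 1: Contribution A = 70/100 * 3.95 GPa = 2.765 GPa
Step 2: Contribution B = 30/100 * 10.93 GPa = 3.279 GPa
Step 3: Blend Young's modulus = 2.765 + 3.279 = 6.044 GPa

6.044 GPa


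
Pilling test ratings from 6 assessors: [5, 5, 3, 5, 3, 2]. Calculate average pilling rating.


Formula: Mean = sum / count
Sum = 5 + 5 + 3 + 5 + 3 + 2 = 23
Mean = 23 / 6 = 3.8

3.8


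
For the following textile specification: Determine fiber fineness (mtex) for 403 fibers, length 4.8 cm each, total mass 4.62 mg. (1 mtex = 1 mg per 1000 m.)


Formula: fineness (mtex) = mass (mg) / total length (km) = (mass_mg / total_length_m) * 1000
Step 1: Convert fiber length: 4.8 cm = 0.048 m
Step 2: Total fiber length = 403 * 0.048 = 19.344 m
Step 3: Linear density = 4.62 mg / 19.344 m = 0.2388 mg/m
Step 4: fineness = 0.2388 * 1000 = 238.8 mtex

238.8 mtex


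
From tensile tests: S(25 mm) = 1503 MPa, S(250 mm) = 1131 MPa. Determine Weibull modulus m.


Formula: m = ln(L1/L2) / ln(S2/S1)
Step 1: ln(L1/L2) = ln(25/250) = -2.30259
Step 2: S2/S1 = 1131/1503 = 0.7525
Step 3: ln(S2/S1) = ln(0.7525) = -0.28435
Step 4: m = -2.30259 / -0.28435 = 8.10

8.10 (Weibull m)


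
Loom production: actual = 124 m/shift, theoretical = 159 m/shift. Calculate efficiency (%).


Formula: Efficiency% = (Actual output / Theoretical output) * 100
Efficiency% = (124 / 159) * 100
Efficiency% = 0.779874 * 100 = 77.9874% ≈ 78.0%

78.0%


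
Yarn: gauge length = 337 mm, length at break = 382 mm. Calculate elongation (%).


Formula: Elongation (%) = ((L_break - L0) / L0) * 100
Step 1: Extension = 382 - 337 = 45 mm
Step 2: Elongation = (45 / 337) * 100
Step 3: Elongation = 0.133531 * 100 = 13.3531% ≈ 13.4%

13.4%


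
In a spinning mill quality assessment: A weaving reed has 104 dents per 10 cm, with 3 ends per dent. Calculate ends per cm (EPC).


Formula: EPC = (dents per 10 cm * ends per dent) / 10
Step 1: Total ends per 10 cm = 104 * 3 = 312
Step 2: EPC = 312 / 10 = 31.2 ends/cm

31.2 ends/cm


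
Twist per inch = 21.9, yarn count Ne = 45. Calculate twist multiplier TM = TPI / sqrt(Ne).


Formula: TM = TPI / sqrt(Ne)
Step 1: sqrt(Ne) = sqrt(45) = 6.7082
Step 2: TM = 21.9 / 6.7082 = 3.26

3.26 TM


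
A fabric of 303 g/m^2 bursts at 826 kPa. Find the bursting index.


Formula: Bursting Index = Bursting Strength / Fabric GSM
BI = 826 kPa / 303 g/m^2
BI = 2.726 kPa/(g/m^2)

2.726 kPa/(g/m^2)


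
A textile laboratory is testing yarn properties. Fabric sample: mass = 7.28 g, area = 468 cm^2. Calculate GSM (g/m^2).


Formula: GSM = mass_g / area_m2
Step 1: Convert area: 468 cm^2 = 468 / 10000 = 0.0468 m^2
Step 2: GSM = 7.28 g / 0.0468 m^2 = 155.6 g/m^2

155.6 g/m^2


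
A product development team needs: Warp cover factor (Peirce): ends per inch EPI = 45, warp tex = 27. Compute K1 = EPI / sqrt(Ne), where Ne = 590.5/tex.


Formula: K1 = EPI / sqrt(Ne), with Ne = 590.5 / tex_warp
Step 1: Ne = 590.5 / 27 = 21.87
Step 2: sqrt(Ne) = sqrt(21.87) = 4.6765
Step 3: K1 = 45 / 4.6765 = 9.6

9.6


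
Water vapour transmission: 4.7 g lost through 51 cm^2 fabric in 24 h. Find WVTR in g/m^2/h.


Formula: WVTR = mass_loss / (area * time)
Step 1: Convert area: 51 cm^2 = 0.0051 m^2
Step 2: WVTR = 4.7 g / (0.0051 m^2 * 24 h)
Step 3: WVTR = 4.7 / 0.1224 = 38.4 g/m^2/h

38.4 g/m^2/h


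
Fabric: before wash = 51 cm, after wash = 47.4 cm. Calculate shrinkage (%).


Formula: Shrinkage% = ((L_before - L_after) / L_before) * 100
Step 1: Shrinkage = 51 - 47.4 = 3.6 cm
Step 2: Shrinkage% = (3.6 / 51) * 100
Step 3: Shrinkage% = 0.070588 * 100 = 7.0588% ≈ 7.1%

7.1%


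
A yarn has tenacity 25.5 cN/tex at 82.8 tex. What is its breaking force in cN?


Formula: Breaking force = Tenacity * Linear density
F = 25.5 cN/tex * 82.8 tex
F = 2111.40 cN

2111.40 cN


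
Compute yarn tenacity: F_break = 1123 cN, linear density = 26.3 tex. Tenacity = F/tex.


Formula: Tenacity = Breaking force / Linear density
Tenacity = 1123 cN / 26.3 tex
Tenacity = 42.70 cN/tex

42.70 cN/tex


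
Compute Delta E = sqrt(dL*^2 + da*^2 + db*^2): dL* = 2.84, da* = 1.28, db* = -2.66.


Formula: Delta E = sqrt(dL*^2 + da*^2 + db*^2)
Step 1: dL*^2 = 2.84^2 = 8.0656
Step 2: da*^2 = 1.28^2 = 1.6384
Step 3: db*^2 = (-2.66)^2 = 7.0756
Step 4: Sum = 8.0656 + 1.6384 + 7.0756 = 16.7796
Step 5: Delta E = sqrt(16.7796) = 4.1

4.1 Delta E


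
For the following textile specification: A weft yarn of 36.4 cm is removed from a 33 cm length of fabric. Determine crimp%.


Formula: Crimp% = ((L_yarn - L_fabric) / L_fabric) * 100
Step 1: Extension = 36.4 - 33 = 3.4 cm
Step 2: Crimp% = (3.4 / 33) * 100
Step 3: Crimp% = 0.10303 * 100 = 10.303% ≈ 10.3%

10.3%


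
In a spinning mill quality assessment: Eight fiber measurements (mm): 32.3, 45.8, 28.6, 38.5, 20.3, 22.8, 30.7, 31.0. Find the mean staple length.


Formula: Mean = sum of lengths / count
Sum = 32.3 + 45.8 + 28.6 + 38.5 + 20.3 + 22.8 + 30.7 + 31.0
Sum = 250.0 mm
Mean = 250.0 / 8 = 31.25 mm

31.25 mm


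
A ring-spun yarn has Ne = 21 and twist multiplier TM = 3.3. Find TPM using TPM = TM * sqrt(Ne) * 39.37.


Formula: TPM = TM * sqrt(Ne) * 39.37
Step 1: sqrt(Ne) = sqrt(21) = 4.5826
Step 2: TM * sqrt(Ne) = 3.3 * 4.5826 = 15.1226
Step 3: TPM = 15.1226 * 39.37 = 595 twists/m

595 twists/m


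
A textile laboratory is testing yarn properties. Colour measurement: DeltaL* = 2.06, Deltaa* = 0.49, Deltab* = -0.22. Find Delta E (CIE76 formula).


Formula: Delta E = sqrt(dL*^2 + da*^2 + db*^2)
Step 1: dL*^2 = 2.06^2 = 4.2436
Step 2: da*^2 = 0.49^2 = 0.2401
Step 3: db*^2 = (-0.22)^2 = 0.0484
Step 4: Sum = 4.2436 + 0.2401 + 0.0484 = 4.5321
Step 5: Delta E = sqrt(4.5321) = 2.13

2.13 Delta E


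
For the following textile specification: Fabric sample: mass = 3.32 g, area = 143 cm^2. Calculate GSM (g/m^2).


Formula: GSM = mass_g / area_m2
Step 1: Convert area: 143 cm^2 = 143 / 10000 = 0.0143 m^2
Step 2: GSM = 3.32 g / 0.0143 m^2 = 232.2 g/m^2

232.2 g/m^2


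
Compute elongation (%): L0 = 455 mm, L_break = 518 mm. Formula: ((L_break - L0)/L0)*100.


Formula: Elongation (%) = ((L_break - L0) / L0) * 100
Step 1: Extension = 518 - 455 = 63 mm
Step 2: Elongation = (63 / 455) * 100
Step 3: Elongation = 0.138462 * 100 = 13.8462% ≈ 13.8%

13.8%


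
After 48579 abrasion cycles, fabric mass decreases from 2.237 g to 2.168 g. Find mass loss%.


Formula: Mass loss% = ((m_before - m_after) / m_before) * 100
Step 1: Mass loss = 2.237 - 2.168 = 0.069 g
Step 2: Ratio = 0.069 / 2.237 = 0.0308449
Step 3: Mass loss% = 0.0308449 * 100 = 3.08449% ≈ 3.08%

3.08%


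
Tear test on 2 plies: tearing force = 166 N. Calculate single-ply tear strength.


Formula: Per-ply strength = Total force / Number of plies
Per-ply = 166 N / 2
Per-ply = 83 N

83 N


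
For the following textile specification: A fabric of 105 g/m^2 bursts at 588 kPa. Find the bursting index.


Formula: Bursting Index = Bursting Strength / Fabric GSM
BI = 588 kPa / 105 g/m^2
BI = 5.600 kPa/(g/m^2)

5.600 kPa/(g/m^2)


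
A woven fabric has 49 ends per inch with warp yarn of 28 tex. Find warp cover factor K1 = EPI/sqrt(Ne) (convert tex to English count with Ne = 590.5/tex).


Formula: K1 = EPI / sqrt(Ne), with Ne = 590.5 / tex_warp
Step 1: Ne = 590.5 / 28 = 21.089
Step 2: sqrt(Ne) = sqrt(21.089) = 4.5923
Step 3: K1 = 49 / 4.5923 = 10.7

10.7


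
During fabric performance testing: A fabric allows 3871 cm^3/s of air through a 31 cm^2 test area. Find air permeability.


Formula: Air Permeability = Airflow / Test Area
AP = 3871 cm^3/s / 31 cm^2
AP = 124.9 cm^3/s/cm^2

124.9 cm^3/s/cm^2


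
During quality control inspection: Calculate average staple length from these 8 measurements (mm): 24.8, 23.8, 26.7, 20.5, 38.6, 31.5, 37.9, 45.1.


Formula: Mean = sum of lengths / count
Sum = 24.8 + 23.8 + 26.7 + 20.5 + 38.6 + 31.5 + 37.9 + 45.1
Sum = 248.9 mm
Mean = 248.9 / 8 = 31.11 mm

31.11 mm


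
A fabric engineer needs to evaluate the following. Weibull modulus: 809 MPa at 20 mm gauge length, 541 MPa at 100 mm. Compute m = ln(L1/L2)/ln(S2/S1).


Formula: m = ln(L1/L2) / ln(S2/S1)
Step 1: ln(L1/L2) = ln(20/100) = -1.60944
Step 2: S2/S1 = 541/809 = 0.66873
Step 3: ln(S2/S1) = ln(0.66873) = -0.40237
Step 4: m = -1.60944 / -0.40237 = 4.00

4.00 (Weibull m)


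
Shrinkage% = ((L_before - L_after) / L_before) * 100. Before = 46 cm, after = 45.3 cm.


Formula: Shrinkage% = ((L_before - L_after) / L_before) * 100
Step 1: Shrinkage = 46 - 45.3 = 0.7 cm
Step 2: Shrinkage% = (0.7 / 46) * 100
Step 3: Shrinkage% = 0.015217 * 100 = 1.5217% ≈ 1.5%

1.5%


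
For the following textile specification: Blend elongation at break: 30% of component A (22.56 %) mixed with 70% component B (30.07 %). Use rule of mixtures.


Formula: Blend property = (fraction_A * property_A) + (fraction_B * property_B)
Step 1: Contribution A = 30/100 * 22.56 % = 6.768 %
Step 2: Contribution B = 70/100 * 30.07 % = 21.049 %
Step 3: Blend elongation at break = 6.768 + 21.049 = 27.817 %

27.817 %


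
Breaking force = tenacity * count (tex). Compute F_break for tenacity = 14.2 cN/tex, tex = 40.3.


Formula: Breaking force = Tenacity * Linear density
F = 14.2 cN/tex * 40.3 tex
F = 572.26 cN

572.26 cN


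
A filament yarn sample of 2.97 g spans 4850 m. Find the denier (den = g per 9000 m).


Formula: den = (mass_g / length_m) * 9000
Substituting: den = (2.97 / 4850) * 9000
Intermediate: 2.97 / 4850 = 0.00061237 g/m
den = 0.00061237 * 9000 = 5.5 denier

5.5 denier


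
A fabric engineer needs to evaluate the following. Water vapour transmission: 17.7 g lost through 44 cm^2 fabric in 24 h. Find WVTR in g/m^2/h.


Formula: WVTR = mass_loss / (area * time)
Step 1: Convert area: 44 cm^2 = 0.0044 m^2
Step 2: WVTR = 17.7 g / (0.0044 m^2 * 24 h)
Step 3: WVTR = 17.7 / 0.1056 = 167.6 g/m^2/h

167.6 g/m^2/h


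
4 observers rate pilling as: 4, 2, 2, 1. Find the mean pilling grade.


Formula: Mean = sum / count
Sum = 4 + 2 + 2 + 1 = 9
Mean = 9 / 4 = 2.3

2.3


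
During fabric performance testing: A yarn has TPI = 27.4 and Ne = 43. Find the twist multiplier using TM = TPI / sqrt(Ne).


Formula: TM = TPI / sqrt(Ne)
Step 1: sqrt(Ne) = sqrt(43) = 6.5574
Step 2: TM = 27.4 / 6.5574 = 4.18

4.18 TM


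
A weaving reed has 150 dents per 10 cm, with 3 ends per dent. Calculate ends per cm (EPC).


Formula: EPC = (dents per 10 cm * ends per dent) / 10
Step 1: Total ends per 10 cm = 150 * 3 = 450
Step 2: EPC = 450 / 10 = 45.0 ends/cm

45.0 ends/cm


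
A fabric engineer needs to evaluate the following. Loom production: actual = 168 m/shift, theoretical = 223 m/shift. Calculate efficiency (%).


Formula: Efficiency% = (Actual output / Theoretical output) * 100
Efficiency% = (168 / 223) * 100
Efficiency% = 0.753363 * 100 = 75.3363% ≈ 75.3%

75.3%
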